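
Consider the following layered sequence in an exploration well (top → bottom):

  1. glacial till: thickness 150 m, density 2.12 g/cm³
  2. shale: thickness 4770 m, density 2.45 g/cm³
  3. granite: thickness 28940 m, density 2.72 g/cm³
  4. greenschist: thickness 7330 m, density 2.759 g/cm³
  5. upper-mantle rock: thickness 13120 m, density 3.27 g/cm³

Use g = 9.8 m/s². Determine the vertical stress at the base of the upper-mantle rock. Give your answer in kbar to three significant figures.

15.1 kbar

glacial till: 2120 kg/m³ × 9.8 m/s² × 150 m = 3.116×10^6 Pa = 0.03116 kbar
shale: 2450 kg/m³ × 9.8 m/s² × 4770 m = 1.145×10^8 Pa = 1.145 kbar
granite: 2720 kg/m³ × 9.8 m/s² × 28940 m = 7.714×10^8 Pa = 7.714 kbar
greenschist: 2759 kg/m³ × 9.8 m/s² × 7330 m = 1.982×10^8 Pa = 1.982 kbar
upper-mantle rock: 3270 kg/m³ × 9.8 m/s² × 13120 m = 4.204×10^8 Pa = 4.204 kbar
Total = 0.03116 + 1.145 + 7.714 + 1.982 + 4.204 = 15.077 kbar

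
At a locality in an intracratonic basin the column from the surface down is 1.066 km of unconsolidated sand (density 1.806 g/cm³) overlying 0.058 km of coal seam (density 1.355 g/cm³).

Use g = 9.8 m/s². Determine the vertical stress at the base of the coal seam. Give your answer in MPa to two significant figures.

20 MPa

unconsolidated sand: 1806 kg/m³ × 9.8 m/s² × 1066 m = 1.887×10^7 Pa = 18.87 MPa
coal seam: 1355 kg/m³ × 9.8 m/s² × 58 m = 7.702×10^5 Pa = 0.7702 MPa
Total = 18.87 + 0.7702 = 19.637 MPa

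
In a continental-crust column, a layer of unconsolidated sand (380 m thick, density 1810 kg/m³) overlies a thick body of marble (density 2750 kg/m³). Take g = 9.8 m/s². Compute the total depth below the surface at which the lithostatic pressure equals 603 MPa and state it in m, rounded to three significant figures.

Pressure at base of upper layers: 1810×9.8×380 = 6.740×10^6 Pa = 6.740 MPa
Remaining pressure to be supplied by marble: 6.030×10^8 − 6.740×10^6 = 5.963×10^8 Pa
Additional depth in marble = 5.963×10^8 Pa / (2750 kg/m³ × 9.8 m/s²) = 22125 m
Total depth = 380 m + 22125 m = 22505 m

22500 m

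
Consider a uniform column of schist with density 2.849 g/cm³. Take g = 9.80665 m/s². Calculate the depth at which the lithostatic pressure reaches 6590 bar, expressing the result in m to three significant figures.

23600 m

h = P/(ρg) = 6590 bar / (2849 kg/m³ × 9.80665 m/s²) = 6.590×10^8 Pa / 27939 Pa/m = 23587 m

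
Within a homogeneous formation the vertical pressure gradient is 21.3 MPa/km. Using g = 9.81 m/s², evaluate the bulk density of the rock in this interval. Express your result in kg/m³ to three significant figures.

2170 kg/m³

ρ = (dP/dz)/g = 21.3 MPa/km / 9.81 m/s² = 21300 Pa/m / 9.81 m/s² = 2171.3 kg/m³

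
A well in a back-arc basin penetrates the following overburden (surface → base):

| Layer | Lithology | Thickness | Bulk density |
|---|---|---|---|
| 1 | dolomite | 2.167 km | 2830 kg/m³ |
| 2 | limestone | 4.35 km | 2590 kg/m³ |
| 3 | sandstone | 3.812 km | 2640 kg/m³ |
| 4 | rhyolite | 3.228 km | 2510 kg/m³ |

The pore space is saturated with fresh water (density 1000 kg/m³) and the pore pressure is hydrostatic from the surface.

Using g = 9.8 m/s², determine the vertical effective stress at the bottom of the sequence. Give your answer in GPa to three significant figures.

0.216 GPa

Overburden (lithostatic) stress σ_v:
dolomite: 2830 kg/m³ × 9.8 m/s² × 2167 m = 6.010×10^7 Pa = 60.10 MPa
limestone: 2590 kg/m³ × 9.8 m/s² × 4350 m = 1.104×10^8 Pa = 110.4 MPa
sandstone: 2640 kg/m³ × 9.8 m/s² × 3812 m = 9.862×10^7 Pa = 98.62 MPa
rhyolite: 2510 kg/m³ × 9.8 m/s² × 3228 m = 7.940×10^7 Pa = 79.40 MPa
Total = 60.10 + 110.4 + 98.62 + 79.40 = 348.54 MPa
Pore pressure P_p = 1000 kg/m³ × 9.8 m/s² × 13557 m = 1.329×10^8 Pa = 132.9 MPa
Effective stress σ' = σ_v − P_p = 348.5 − 132.9 = 215.68 MPa = 0.21568 GPa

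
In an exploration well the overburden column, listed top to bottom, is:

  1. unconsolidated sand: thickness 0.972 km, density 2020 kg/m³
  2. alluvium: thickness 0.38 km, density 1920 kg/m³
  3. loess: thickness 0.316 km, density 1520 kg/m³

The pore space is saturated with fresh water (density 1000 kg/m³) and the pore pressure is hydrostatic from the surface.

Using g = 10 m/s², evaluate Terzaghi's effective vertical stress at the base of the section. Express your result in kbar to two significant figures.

Overburden (lithostatic) stress σ_v:
unconsolidated sand: 2020 kg/m³ × 10 m/s² × 972 m = 1.963×10^7 Pa = 19.63 MPa
alluvium: 1920 kg/m³ × 10 m/s² × 380 m = 7.296×10^6 Pa = 7.296 MPa
loess: 1520 kg/m³ × 10 m/s² × 316 m = 4.803×10^6 Pa = 4.803 MPa
Total = 19.63 + 7.296 + 4.803 = 31.734 MPa
Pore pressure P_p = 1000 kg/m³ × 10 m/s² × 1668 m = 1.668×10^7 Pa = 16.68 MPa
Effective stress σ' = σ_v − P_p = 31.73 − 16.68 = 15.054 MPa = 0.15054 kbar

0.15 kbar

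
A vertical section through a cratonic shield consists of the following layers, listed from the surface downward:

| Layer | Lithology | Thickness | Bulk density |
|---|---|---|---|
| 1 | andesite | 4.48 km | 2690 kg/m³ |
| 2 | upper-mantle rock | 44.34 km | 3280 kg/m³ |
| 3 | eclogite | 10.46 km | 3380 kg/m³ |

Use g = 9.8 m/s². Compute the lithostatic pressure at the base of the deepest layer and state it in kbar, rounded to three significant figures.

andesite: 2690 kg/m³ × 9.8 m/s² × 4480 m = 1.181×10^8 Pa = 1.181 kbar
upper-mantle rock: 3280 kg/m³ × 9.8 m/s² × 44340 m = 1.425×10^9 Pa = 14.25 kbar
eclogite: 3380 kg/m³ × 9.8 m/s² × 10460 m = 3.465×10^8 Pa = 3.465 kbar
Total = 1.181 + 14.25 + 3.465 = 18.898 kbar

18.9 kbar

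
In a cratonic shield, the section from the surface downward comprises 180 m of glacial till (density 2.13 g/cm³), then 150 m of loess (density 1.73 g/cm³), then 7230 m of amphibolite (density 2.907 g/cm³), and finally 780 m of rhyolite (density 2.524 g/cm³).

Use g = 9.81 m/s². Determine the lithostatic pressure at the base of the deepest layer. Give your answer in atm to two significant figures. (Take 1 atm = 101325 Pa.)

glacial till: 2130 kg/m³ × 9.81 m/s² × 180 m = 3.761×10^6 Pa = 37.12 atm
loess: 1730 kg/m³ × 9.81 m/s² × 150 m = 2.546×10^6 Pa = 25.12 atm
amphibolite: 2907 kg/m³ × 9.81 m/s² × 7230 m = 2.062×10^8 Pa = 2035 atm
rhyolite: 2524 kg/m³ × 9.81 m/s² × 780 m = 1.931×10^7 Pa = 190.6 atm
Total = 37.12 + 25.12 + 2035 + 190.6 = 2287.7 atm

2300 atm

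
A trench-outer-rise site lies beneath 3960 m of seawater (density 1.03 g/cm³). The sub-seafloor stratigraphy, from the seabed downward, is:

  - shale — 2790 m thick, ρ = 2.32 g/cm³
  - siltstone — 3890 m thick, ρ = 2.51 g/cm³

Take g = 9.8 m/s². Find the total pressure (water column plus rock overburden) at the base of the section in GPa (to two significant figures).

seawater: 1030 kg/m³ × 9.8 m/s² × 3960 m = 3.997×10^7 Pa = 0.03997 GPa
shale: 2320 kg/m³ × 9.8 m/s² × 2790 m = 6.343×10^7 Pa = 0.06343 GPa
siltstone: 2510 kg/m³ × 9.8 m/s² × 3890 m = 9.569×10^7 Pa = 0.09569 GPa
Total = 0.03997 + 0.06343 + 0.09569 = 0.19909 GPa

0.20 GPa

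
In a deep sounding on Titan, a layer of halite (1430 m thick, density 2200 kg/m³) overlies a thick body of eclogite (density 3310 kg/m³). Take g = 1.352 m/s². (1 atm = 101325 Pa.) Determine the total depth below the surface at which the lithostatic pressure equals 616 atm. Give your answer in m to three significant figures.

14400 m

Pressure at base of upper layers: 2200×1.352×1430 = 4.253×10^6 Pa = 41.98 atm
Remaining pressure to be supplied by eclogite: 6.242×10^7 − 4.253×10^6 = 5.816×10^7 Pa
Additional depth in eclogite = 5.816×10^7 Pa / (3310 kg/m³ × 1.352 m/s²) = 12997 m
Total depth = 1430 m + 12997 m = 14427 m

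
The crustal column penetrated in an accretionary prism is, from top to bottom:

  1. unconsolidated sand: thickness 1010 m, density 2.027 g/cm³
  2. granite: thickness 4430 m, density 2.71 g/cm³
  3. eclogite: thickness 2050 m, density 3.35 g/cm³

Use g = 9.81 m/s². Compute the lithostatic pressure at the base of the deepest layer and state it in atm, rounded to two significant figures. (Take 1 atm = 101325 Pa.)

2000 atm

unconsolidated sand: 2027 kg/m³ × 9.81 m/s² × 1010 m = 2.008×10^7 Pa = 198.2 atm
granite: 2710 kg/m³ × 9.81 m/s² × 4430 m = 1.178×10^8 Pa = 1162 atm
eclogite: 3350 kg/m³ × 9.81 m/s² × 2050 m = 6.737×10^7 Pa = 664.9 atm
Total = 198.2 + 1162 + 664.9 = 2025.4 atm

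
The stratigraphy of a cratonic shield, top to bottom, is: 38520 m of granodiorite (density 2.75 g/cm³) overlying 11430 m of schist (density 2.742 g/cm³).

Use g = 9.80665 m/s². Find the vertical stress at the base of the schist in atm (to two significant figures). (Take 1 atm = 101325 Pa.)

13000 atm

granodiorite: 2750 kg/m³ × 9.80665 m/s² × 38520 m = 1.039×10^9 Pa = 10252 atm
schist: 2742 kg/m³ × 9.80665 m/s² × 11430 m = 3.074×10^8 Pa = 3033 atm
Total = 10252 + 3033 = 13286 atm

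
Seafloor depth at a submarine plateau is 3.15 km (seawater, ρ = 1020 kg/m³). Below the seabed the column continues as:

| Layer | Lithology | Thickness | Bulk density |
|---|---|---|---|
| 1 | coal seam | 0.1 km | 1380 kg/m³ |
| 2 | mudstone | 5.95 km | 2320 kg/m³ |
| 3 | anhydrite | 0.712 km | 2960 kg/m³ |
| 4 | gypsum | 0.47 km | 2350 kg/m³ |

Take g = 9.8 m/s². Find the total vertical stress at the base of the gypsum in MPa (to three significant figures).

200 MPa

seawater: 1020 kg/m³ × 9.8 m/s² × 3150 m = 3.149×10^7 Pa = 31.49 MPa
coal seam: 1380 kg/m³ × 9.8 m/s² × 100 m = 1.352×10^6 Pa = 1.352 MPa
mudstone: 2320 kg/m³ × 9.8 m/s² × 5950 m = 1.353×10^8 Pa = 135.3 MPa
anhydrite: 2960 kg/m³ × 9.8 m/s² × 712 m = 2.065×10^7 Pa = 20.65 MPa
gypsum: 2350 kg/m³ × 9.8 m/s² × 470 m = 1.082×10^7 Pa = 10.82 MPa
Total = 31.49 + 1.352 + 135.3 + 20.65 + 10.82 = 199.60 MPa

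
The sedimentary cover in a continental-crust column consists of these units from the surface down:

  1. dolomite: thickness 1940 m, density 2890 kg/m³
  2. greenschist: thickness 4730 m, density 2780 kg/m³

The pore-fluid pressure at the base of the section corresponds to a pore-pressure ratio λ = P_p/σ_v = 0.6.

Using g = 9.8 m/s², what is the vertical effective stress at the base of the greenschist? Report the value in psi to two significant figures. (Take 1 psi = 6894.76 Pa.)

11000 psi

Overburden (lithostatic) stress σ_v:
dolomite: 2890 kg/m³ × 9.8 m/s² × 1940 m = 5.494×10^7 Pa = 54.94 MPa
greenschist: 2780 kg/m³ × 9.8 m/s² × 4730 m = 1.289×10^8 Pa = 128.9 MPa
Total = 54.94 + 128.9 = 183.81 MPa
Pore pressure P_p = λ·σ_v = 0.6 × 183.8 MPa = 110.3 MPa
Effective stress σ' = σ_v − P_p = 183.8 − 110.3 = 73.524 MPa = 10664 psi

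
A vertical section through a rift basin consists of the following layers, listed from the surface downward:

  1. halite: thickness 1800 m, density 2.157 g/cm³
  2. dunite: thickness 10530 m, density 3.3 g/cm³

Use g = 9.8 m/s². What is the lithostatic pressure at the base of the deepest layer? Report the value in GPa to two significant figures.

halite: 2157 kg/m³ × 9.8 m/s² × 1800 m = 3.805×10^7 Pa = 0.03805 GPa
dunite: 3300 kg/m³ × 9.8 m/s² × 10530 m = 3.405×10^8 Pa = 0.3405 GPa
Total = 0.03805 + 0.3405 = 0.37859 GPa

0.38 GPa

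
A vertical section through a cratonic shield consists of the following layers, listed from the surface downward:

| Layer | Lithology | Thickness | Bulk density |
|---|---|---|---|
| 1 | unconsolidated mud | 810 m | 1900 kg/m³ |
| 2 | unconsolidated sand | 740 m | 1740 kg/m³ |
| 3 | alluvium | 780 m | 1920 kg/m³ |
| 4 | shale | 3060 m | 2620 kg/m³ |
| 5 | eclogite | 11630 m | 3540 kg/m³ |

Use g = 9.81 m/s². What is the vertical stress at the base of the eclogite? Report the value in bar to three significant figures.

5250 bar

unconsolidated mud: 1900 kg/m³ × 9.81 m/s² × 810 m = 1.510×10^7 Pa = 151.0 bar
unconsolidated sand: 1740 kg/m³ × 9.81 m/s² × 740 m = 1.263×10^7 Pa = 126.3 bar
alluvium: 1920 kg/m³ × 9.81 m/s² × 780 m = 1.469×10^7 Pa = 146.9 bar
shale: 2620 kg/m³ × 9.81 m/s² × 3060 m = 7.865×10^7 Pa = 786.5 bar
eclogite: 3540 kg/m³ × 9.81 m/s² × 11630 m = 4.039×10^8 Pa = 4039 bar
Total = 151.0 + 126.3 + 146.9 + 786.5 + 4039 = 5249.5 bar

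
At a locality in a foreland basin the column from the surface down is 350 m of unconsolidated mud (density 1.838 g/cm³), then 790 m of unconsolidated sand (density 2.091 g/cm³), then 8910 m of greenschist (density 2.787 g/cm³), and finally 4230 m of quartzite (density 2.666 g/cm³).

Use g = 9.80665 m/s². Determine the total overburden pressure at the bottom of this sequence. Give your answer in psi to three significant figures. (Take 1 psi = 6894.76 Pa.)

unconsolidated mud: 1838 kg/m³ × 9.80665 m/s² × 350 m = 6.309×10^6 Pa = 915.0 psi
unconsolidated sand: 2091 kg/m³ × 9.80665 m/s² × 790 m = 1.620×10^7 Pa = 2350 psi
greenschist: 2787 kg/m³ × 9.80665 m/s² × 8910 m = 2.435×10^8 Pa = 35320 psi
quartzite: 2666 kg/m³ × 9.80665 m/s² × 4230 m = 1.106×10^8 Pa = 16040 psi
Total = 915.0 + 2350 + 35320 + 16040 = 54624 psi

54600 psi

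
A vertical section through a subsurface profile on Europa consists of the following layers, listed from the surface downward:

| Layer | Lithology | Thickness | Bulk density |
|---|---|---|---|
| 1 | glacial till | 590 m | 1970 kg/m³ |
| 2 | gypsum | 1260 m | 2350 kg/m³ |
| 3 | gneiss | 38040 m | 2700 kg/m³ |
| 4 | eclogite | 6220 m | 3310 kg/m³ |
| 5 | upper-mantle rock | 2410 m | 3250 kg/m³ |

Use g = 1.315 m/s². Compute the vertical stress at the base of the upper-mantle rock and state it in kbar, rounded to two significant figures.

glacial till: 1970 kg/m³ × 1.315 m/s² × 590 m = 1.528×10^6 Pa = 0.01528 kbar
gypsum: 2350 kg/m³ × 1.315 m/s² × 1260 m = 3.894×10^6 Pa = 0.03894 kbar
gneiss: 2700 kg/m³ × 1.315 m/s² × 38040 m = 1.351×10^8 Pa = 1.351 kbar
eclogite: 3310 kg/m³ × 1.315 m/s² × 6220 m = 2.707×10^7 Pa = 0.2707 kbar
upper-mantle rock: 3250 kg/m³ × 1.315 m/s² × 2410 m = 1.030×10^7 Pa = 0.1030 kbar
Total = 0.01528 + 0.03894 + 1.351 + 0.2707 + 0.1030 = 1.7786 kbar

1.8 kbar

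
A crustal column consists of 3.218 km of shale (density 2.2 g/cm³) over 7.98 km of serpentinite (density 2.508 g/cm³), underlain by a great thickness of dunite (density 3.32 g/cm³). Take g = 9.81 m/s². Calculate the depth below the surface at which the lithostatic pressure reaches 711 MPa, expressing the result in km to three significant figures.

24.9 km

Pressure at base of upper layers: 2200×9.81×3218 + 2508×9.81×7980 = 2.658×10^8 Pa = 265.8 MPa
Remaining pressure to be supplied by dunite: 7.110×10^8 − 2.658×10^8 = 4.452×10^8 Pa
Additional depth in dunite = 4.452×10^8 Pa / (3320 kg/m³ × 9.81 m/s²) = 13670 m
Total depth = 11198 m + 13670 m = 24868 m
= 24.868 km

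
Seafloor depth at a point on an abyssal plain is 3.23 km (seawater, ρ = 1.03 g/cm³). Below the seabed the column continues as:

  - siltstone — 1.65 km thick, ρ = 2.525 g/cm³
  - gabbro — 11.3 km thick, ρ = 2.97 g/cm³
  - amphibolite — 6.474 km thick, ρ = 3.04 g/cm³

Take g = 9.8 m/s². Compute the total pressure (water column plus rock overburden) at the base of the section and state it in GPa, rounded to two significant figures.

seawater: 1030 kg/m³ × 9.8 m/s² × 3230 m = 3.260×10^7 Pa = 0.03260 GPa
siltstone: 2525 kg/m³ × 9.8 m/s² × 1650 m = 4.083×10^7 Pa = 0.04083 GPa
gabbro: 2970 kg/m³ × 9.8 m/s² × 11300 m = 3.289×10^8 Pa = 0.3289 GPa
amphibolite: 3040 kg/m³ × 9.8 m/s² × 6474 m = 1.929×10^8 Pa = 0.1929 GPa
Total = 0.03260 + 0.04083 + 0.3289 + 0.1929 = 0.59520 GPa

0.60 GPa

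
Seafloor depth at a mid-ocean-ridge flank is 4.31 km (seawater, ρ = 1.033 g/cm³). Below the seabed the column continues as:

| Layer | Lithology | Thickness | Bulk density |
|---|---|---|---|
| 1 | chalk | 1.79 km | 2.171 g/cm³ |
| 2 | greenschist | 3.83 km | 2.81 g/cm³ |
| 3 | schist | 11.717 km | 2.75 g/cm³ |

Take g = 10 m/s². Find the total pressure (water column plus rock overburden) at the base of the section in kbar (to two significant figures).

seawater: 1033 kg/m³ × 10 m/s² × 4310 m = 4.452×10^7 Pa = 0.4452 kbar
chalk: 2171 kg/m³ × 10 m/s² × 1790 m = 3.886×10^7 Pa = 0.3886 kbar
greenschist: 2810 kg/m³ × 10 m/s² × 3830 m = 1.076×10^8 Pa = 1.076 kbar
schist: 2750 kg/m³ × 10 m/s² × 11717 m = 3.222×10^8 Pa = 3.222 kbar
Total = 0.4452 + 0.3886 + 1.076 + 3.222 = 5.1322 kbar

5.1 kbar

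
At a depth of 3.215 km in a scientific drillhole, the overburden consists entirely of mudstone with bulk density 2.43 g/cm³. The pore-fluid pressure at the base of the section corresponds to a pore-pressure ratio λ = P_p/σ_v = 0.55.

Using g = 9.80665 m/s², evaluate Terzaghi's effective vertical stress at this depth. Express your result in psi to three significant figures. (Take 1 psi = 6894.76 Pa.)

5000 psi

Overburden (lithostatic) stress σ_v:
mudstone: 2430 kg/m³ × 9.80665 m/s² × 3215 m = 7.661×10^7 Pa = 76.61 MPa
Pore pressure P_p = λ·σ_v = 0.55 × 76.61 MPa = 42.14 MPa
Effective stress σ' = σ_v − P_p = 76.61 − 42.14 = 34.476 MPa = 5000.4 psi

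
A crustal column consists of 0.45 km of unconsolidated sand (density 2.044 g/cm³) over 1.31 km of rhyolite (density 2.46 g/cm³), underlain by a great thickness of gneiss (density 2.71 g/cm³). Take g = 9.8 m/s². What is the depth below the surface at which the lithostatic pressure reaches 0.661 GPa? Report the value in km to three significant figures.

25.1 km

Pressure at base of upper layers: 2044×9.8×450 + 2460×9.8×1310 = 4.060×10^7 Pa = 0.04060 GPa
Remaining pressure to be supplied by gneiss: 6.610×10^8 − 4.060×10^7 = 6.204×10^8 Pa
Additional depth in gneiss = 6.204×10^8 Pa / (2710 kg/m³ × 9.8 m/s²) = 23360 m
Total depth = 1760 m + 23360 m = 25120 m
= 25.120 km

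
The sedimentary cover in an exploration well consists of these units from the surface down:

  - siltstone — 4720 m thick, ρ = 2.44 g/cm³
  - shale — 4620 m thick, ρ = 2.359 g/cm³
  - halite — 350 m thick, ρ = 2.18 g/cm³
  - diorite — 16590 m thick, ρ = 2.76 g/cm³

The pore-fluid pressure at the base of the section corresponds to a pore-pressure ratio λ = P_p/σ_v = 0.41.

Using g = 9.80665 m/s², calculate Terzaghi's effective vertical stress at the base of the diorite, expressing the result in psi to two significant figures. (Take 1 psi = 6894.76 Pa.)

58000 psi

Overburden (lithostatic) stress σ_v:
siltstone: 2440 kg/m³ × 9.80665 m/s² × 4720 m = 1.129×10^8 Pa = 112.9 MPa
shale: 2359 kg/m³ × 9.80665 m/s² × 4620 m = 1.069×10^8 Pa = 106.9 MPa
halite: 2180 kg/m³ × 9.80665 m/s² × 350 m = 7.482×10^6 Pa = 7.482 MPa
diorite: 2760 kg/m³ × 9.80665 m/s² × 16590 m = 4.490×10^8 Pa = 449.0 MPa
Total = 112.9 + 106.9 + 7.482 + 449.0 = 676.33 MPa
Pore pressure P_p = λ·σ_v = 0.41 × 676.3 MPa = 277.3 MPa
Effective stress σ' = σ_v − P_p = 676.3 − 277.3 = 399.04 MPa = 57875 psi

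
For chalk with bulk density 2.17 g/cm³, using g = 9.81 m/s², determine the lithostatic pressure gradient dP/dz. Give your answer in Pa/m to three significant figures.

dP/dz = ρg = 2170 kg/m³ × 9.81 m/s² = 21288 Pa/m

21300 Pa/m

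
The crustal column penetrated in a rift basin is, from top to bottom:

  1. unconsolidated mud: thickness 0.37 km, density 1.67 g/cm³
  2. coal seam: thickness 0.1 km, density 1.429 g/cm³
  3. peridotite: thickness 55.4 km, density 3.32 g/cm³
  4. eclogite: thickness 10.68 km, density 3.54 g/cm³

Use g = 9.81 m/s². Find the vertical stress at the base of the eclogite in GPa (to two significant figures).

2.2 GPa

unconsolidated mud: 1670 kg/m³ × 9.81 m/s² × 370 m = 6.062×10^6 Pa = 6.062×10^-3 GPa
coal seam: 1429 kg/m³ × 9.81 m/s² × 100 m = 1.402×10^6 Pa = 1.402×10^-3 GPa
peridotite: 3320 kg/m³ × 9.81 m/s² × 55400 m = 1.804×10^9 Pa = 1.804 GPa
eclogite: 3540 kg/m³ × 9.81 m/s² × 10680 m = 3.709×10^8 Pa = 0.3709 GPa
Total = 6.062×10^-3 + 1.402×10^-3 + 1.804 + 0.3709 = 2.1827 GPa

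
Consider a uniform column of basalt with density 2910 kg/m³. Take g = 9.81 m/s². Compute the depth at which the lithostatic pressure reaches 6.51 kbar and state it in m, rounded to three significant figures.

h = P/(ρg) = 6.51 kbar / (2910 kg/m³ × 9.81 m/s²) = 6.510×10^8 Pa / 28547 Pa/m = 22804 m

22800 m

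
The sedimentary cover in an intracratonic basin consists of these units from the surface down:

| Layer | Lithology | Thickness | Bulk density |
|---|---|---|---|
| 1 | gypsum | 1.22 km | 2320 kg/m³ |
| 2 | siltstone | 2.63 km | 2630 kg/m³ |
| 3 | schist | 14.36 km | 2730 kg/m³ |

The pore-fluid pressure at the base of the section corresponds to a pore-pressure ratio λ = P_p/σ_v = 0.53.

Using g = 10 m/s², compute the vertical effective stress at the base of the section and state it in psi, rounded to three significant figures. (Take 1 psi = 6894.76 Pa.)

33400 psi

Overburden (lithostatic) stress σ_v:
gypsum: 2320 kg/m³ × 10 m/s² × 1220 m = 2.830×10^7 Pa = 28.30 MPa
siltstone: 2630 kg/m³ × 10 m/s² × 2630 m = 6.917×10^7 Pa = 69.17 MPa
schist: 2730 kg/m³ × 10 m/s² × 14360 m = 3.920×10^8 Pa = 392.0 MPa
Total = 28.30 + 69.17 + 392.0 = 489.50 MPa
Pore pressure P_p = λ·σ_v = 0.53 × 489.5 MPa = 259.4 MPa
Effective stress σ' = σ_v − P_p = 489.5 − 259.4 = 230.07 MPa = 33368 psi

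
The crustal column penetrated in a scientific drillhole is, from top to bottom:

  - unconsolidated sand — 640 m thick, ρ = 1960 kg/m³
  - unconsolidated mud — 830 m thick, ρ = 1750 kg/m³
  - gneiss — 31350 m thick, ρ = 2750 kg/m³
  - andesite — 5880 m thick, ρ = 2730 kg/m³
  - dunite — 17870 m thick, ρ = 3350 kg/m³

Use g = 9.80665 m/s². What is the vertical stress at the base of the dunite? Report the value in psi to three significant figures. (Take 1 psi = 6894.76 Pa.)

234000 psi

unconsolidated sand: 1960 kg/m³ × 9.80665 m/s² × 640 m = 1.230×10^7 Pa = 1784 psi
unconsolidated mud: 1750 kg/m³ × 9.80665 m/s² × 830 m = 1.424×10^7 Pa = 2066 psi
gneiss: 2750 kg/m³ × 9.80665 m/s² × 31350 m = 8.455×10^8 Pa = 1.226×10^5 psi
andesite: 2730 kg/m³ × 9.80665 m/s² × 5880 m = 1.574×10^8 Pa = 22832 psi
dunite: 3350 kg/m³ × 9.80665 m/s² × 17870 m = 5.871×10^8 Pa = 85147 psi
Total = 1784 + 2066 + 1.226×10^5 + 22832 + 85147 = 2.3445×10^5 psi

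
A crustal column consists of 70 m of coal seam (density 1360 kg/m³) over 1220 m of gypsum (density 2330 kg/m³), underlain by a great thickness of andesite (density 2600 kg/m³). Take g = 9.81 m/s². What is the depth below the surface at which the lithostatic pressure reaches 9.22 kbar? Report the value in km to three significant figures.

36.3 km

Pressure at base of upper layers: 1360×9.81×70 + 2330×9.81×1220 = 2.882×10^7 Pa = 0.2882 kbar
Remaining pressure to be supplied by andesite: 9.220×10^8 − 2.882×10^7 = 8.932×10^8 Pa
Additional depth in andesite = 8.932×10^8 Pa / (2600 kg/m³ × 9.81 m/s²) = 35018 m
Total depth = 1290 m + 35018 m = 36308 m
= 36.308 km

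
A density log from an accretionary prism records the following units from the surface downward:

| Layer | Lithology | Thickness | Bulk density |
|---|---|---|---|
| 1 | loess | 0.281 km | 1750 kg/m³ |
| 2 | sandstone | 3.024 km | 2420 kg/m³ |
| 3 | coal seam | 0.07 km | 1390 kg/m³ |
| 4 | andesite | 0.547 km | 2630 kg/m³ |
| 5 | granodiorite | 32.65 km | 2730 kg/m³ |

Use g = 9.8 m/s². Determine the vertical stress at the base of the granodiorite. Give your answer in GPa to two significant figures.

0.97 GPa

loess: 1750 kg/m³ × 9.8 m/s² × 281 m = 4.819×10^6 Pa = 4.819×10^-3 GPa
sandstone: 2420 kg/m³ × 9.8 m/s² × 3024 m = 7.172×10^7 Pa = 0.07172 GPa
coal seam: 1390 kg/m³ × 9.8 m/s² × 70 m = 9.535×10^5 Pa = 9.535×10^-4 GPa
andesite: 2630 kg/m³ × 9.8 m/s² × 547 m = 1.410×10^7 Pa = 0.01410 GPa
granodiorite: 2730 kg/m³ × 9.8 m/s² × 32650 m = 8.735×10^8 Pa = 0.8735 GPa
Total = 4.819×10^-3 + 0.07172 + 9.535×10^-4 + 0.01410 + 0.8735 = 0.96511 GPa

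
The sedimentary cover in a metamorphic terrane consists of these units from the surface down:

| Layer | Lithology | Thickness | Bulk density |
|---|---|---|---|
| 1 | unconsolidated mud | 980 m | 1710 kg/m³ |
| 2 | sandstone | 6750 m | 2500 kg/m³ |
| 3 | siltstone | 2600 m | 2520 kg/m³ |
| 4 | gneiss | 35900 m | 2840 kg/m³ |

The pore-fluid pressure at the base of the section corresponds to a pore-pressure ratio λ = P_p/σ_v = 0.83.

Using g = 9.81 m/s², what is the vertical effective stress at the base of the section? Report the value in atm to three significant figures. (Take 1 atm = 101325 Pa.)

2090 atm

Overburden (lithostatic) stress σ_v:
unconsolidated mud: 1710 kg/m³ × 9.81 m/s² × 980 m = 1.644×10^7 Pa = 16.44 MPa
sandstone: 2500 kg/m³ × 9.81 m/s² × 6750 m = 1.655×10^8 Pa = 165.5 MPa
siltstone: 2520 kg/m³ × 9.81 m/s² × 2600 m = 6.428×10^7 Pa = 64.28 MPa
gneiss: 2840 kg/m³ × 9.81 m/s² × 35900 m = 1.000×10^9 Pa = 1000 MPa
Total = 16.44 + 165.5 + 64.28 + 1000 = 1246.4 MPa
Pore pressure P_p = λ·σ_v = 0.83 × 1246 MPa = 1035 MPa
Effective stress σ' = σ_v − P_p = 1246 − 1035 = 211.90 MPa = 2091.3 atm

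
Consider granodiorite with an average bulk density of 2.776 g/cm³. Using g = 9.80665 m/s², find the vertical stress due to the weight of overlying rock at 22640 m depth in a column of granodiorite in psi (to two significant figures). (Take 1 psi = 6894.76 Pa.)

89000 psi

granodiorite: 2776 kg/m³ × 9.80665 m/s² × 22640 m = 6.163×10^8 Pa = 89392 psi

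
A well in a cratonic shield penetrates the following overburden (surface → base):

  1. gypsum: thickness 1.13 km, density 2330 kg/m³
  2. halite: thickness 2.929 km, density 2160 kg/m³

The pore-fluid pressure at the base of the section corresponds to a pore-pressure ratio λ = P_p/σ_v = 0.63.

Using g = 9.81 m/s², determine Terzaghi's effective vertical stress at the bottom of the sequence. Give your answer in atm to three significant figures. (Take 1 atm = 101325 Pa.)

321 atm

Overburden (lithostatic) stress σ_v:
gypsum: 2330 kg/m³ × 9.81 m/s² × 1130 m = 2.583×10^7 Pa = 25.83 MPa
halite: 2160 kg/m³ × 9.81 m/s² × 2929 m = 6.206×10^7 Pa = 62.06 MPa
Total = 25.83 + 62.06 = 87.893 MPa
Pore pressure P_p = λ·σ_v = 0.63 × 87.89 MPa = 55.37 MPa
Effective stress σ' = σ_v − P_p = 87.89 − 55.37 = 32.520 MPa = 320.95 atm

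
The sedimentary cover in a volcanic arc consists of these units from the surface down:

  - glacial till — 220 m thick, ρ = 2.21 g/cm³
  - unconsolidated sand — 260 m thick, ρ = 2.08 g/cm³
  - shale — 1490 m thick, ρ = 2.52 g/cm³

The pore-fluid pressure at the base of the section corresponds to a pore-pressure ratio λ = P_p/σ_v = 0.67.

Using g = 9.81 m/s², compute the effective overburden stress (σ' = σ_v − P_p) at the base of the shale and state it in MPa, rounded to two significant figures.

Overburden (lithostatic) stress σ_v:
glacial till: 2210 kg/m³ × 9.81 m/s² × 220 m = 4.770×10^6 Pa = 4.770 MPa
unconsolidated sand: 2080 kg/m³ × 9.81 m/s² × 260 m = 5.305×10^6 Pa = 5.305 MPa
shale: 2520 kg/m³ × 9.81 m/s² × 1490 m = 3.683×10^7 Pa = 36.83 MPa
Total = 4.770 + 5.305 + 36.83 = 46.909 MPa
Pore pressure P_p = λ·σ_v = 0.67 × 46.91 MPa = 31.43 MPa
Effective stress σ' = σ_v − P_p = 46.91 − 31.43 = 15.480 MPa

15 MPa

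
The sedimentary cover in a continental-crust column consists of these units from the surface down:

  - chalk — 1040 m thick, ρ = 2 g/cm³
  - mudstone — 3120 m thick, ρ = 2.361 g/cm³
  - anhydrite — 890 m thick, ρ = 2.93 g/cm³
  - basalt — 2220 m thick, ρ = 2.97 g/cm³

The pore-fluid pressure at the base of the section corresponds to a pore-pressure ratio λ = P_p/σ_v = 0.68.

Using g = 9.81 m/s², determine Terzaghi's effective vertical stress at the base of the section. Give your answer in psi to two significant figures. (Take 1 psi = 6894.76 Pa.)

8500 psi

Overburden (lithostatic) stress σ_v:
chalk: 2000 kg/m³ × 9.81 m/s² × 1040 m = 2.040×10^7 Pa = 20.40 MPa
mudstone: 2361 kg/m³ × 9.81 m/s² × 3120 m = 7.226×10^7 Pa = 72.26 MPa
anhydrite: 2930 kg/m³ × 9.81 m/s² × 890 m = 2.558×10^7 Pa = 25.58 MPa
basalt: 2970 kg/m³ × 9.81 m/s² × 2220 m = 6.468×10^7 Pa = 64.68 MPa
Total = 20.40 + 72.26 + 25.58 + 64.68 = 182.93 MPa
Pore pressure P_p = λ·σ_v = 0.68 × 182.9 MPa = 124.4 MPa
Effective stress σ' = σ_v − P_p = 182.9 − 124.4 = 58.538 MPa = 8490.2 psi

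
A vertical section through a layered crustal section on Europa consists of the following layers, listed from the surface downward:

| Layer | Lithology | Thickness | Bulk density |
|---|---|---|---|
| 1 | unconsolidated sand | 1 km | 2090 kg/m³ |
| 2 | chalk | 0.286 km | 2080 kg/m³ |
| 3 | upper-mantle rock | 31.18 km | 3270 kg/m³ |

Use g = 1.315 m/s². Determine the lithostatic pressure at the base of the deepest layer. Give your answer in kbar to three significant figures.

unconsolidated sand: 2090 kg/m³ × 1.315 m/s² × 1000 m = 2.748×10^6 Pa = 0.02748 kbar
chalk: 2080 kg/m³ × 1.315 m/s² × 286 m = 7.823×10^5 Pa = 7.823×10^-3 kbar
upper-mantle rock: 3270 kg/m³ × 1.315 m/s² × 31180 m = 1.341×10^8 Pa = 1.341 kbar
Total = 0.02748 + 7.823×10^-3 + 1.341 = 1.3761 kbar

1.38 kbar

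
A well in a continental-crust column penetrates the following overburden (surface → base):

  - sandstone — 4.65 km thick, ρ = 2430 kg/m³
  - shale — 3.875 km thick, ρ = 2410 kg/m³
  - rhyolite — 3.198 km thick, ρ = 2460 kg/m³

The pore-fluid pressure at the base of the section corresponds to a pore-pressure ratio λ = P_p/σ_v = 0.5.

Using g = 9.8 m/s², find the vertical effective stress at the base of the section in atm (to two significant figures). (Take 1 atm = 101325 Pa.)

1400 atm

Overburden (lithostatic) stress σ_v:
sandstone: 2430 kg/m³ × 9.8 m/s² × 4650 m = 1.107×10^8 Pa = 110.7 MPa
shale: 2410 kg/m³ × 9.8 m/s² × 3875 m = 9.152×10^7 Pa = 91.52 MPa
rhyolite: 2460 kg/m³ × 9.8 m/s² × 3198 m = 7.710×10^7 Pa = 77.10 MPa
Total = 110.7 + 91.52 + 77.10 = 279.35 MPa
Pore pressure P_p = λ·σ_v = 0.5 × 279.4 MPa = 139.7 MPa
Effective stress σ' = σ_v − P_p = 279.4 − 139.7 = 139.68 MPa = 1378.5 atm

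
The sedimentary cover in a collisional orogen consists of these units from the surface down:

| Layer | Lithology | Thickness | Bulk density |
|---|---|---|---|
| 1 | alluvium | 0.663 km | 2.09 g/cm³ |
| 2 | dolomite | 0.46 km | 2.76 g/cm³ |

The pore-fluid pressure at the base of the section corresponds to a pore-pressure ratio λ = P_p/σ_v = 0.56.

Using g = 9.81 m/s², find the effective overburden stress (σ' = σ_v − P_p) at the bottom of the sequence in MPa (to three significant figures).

Overburden (lithostatic) stress σ_v:
alluvium: 2090 kg/m³ × 9.81 m/s² × 663 m = 1.359×10^7 Pa = 13.59 MPa
dolomite: 2760 kg/m³ × 9.81 m/s² × 460 m = 1.245×10^7 Pa = 12.45 MPa
Total = 13.59 + 12.45 = 26.048 MPa
Pore pressure P_p = λ·σ_v = 0.56 × 26.05 MPa = 14.59 MPa
Effective stress σ' = σ_v − P_p = 26.05 − 14.59 = 11.461 MPa

11.5 MPa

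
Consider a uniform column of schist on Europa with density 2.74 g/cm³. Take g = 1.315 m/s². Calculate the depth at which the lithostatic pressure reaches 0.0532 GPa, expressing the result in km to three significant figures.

h = P/(ρg) = 0.0532 GPa / (2740 kg/m³ × 1.315 m/s²) = 5.320×10^7 Pa / 3603.1 Pa/m = 14765 m
= 14.765 km

14.8 km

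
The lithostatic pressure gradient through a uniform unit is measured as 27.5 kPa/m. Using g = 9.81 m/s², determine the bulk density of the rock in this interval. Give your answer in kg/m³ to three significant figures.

2800 kg/m³

ρ = (dP/dz)/g = 27.5 kPa/m / 9.81 m/s² = 27500 Pa/m / 9.81 m/s² = 2803.3 kg/m³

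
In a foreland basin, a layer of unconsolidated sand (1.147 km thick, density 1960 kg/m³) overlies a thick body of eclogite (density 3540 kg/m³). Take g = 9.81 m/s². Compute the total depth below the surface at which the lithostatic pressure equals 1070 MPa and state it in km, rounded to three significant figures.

31.3 km

Pressure at base of upper layers: 1960×9.81×1147 = 2.205×10^7 Pa = 22.05 MPa
Remaining pressure to be supplied by eclogite: 1.070×10^9 − 2.205×10^7 = 1.048×10^9 Pa
Additional depth in eclogite = 1.048×10^9 Pa / (3540 kg/m³ × 9.81 m/s²) = 30176 m
Total depth = 1147 m + 30176 m = 31323 m
= 31.323 km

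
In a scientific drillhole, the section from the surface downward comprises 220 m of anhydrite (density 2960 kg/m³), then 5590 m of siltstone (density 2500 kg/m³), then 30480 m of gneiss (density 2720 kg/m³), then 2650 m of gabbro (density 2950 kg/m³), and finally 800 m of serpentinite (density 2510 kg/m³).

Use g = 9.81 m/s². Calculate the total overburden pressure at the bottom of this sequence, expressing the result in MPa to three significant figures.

1050 MPa

anhydrite: 2960 kg/m³ × 9.81 m/s² × 220 m = 6.388×10^6 Pa = 6.388 MPa
siltstone: 2500 kg/m³ × 9.81 m/s² × 5590 m = 1.371×10^8 Pa = 137.1 MPa
gneiss: 2720 kg/m³ × 9.81 m/s² × 30480 m = 8.133×10^8 Pa = 813.3 MPa
gabbro: 2950 kg/m³ × 9.81 m/s² × 2650 m = 7.669×10^7 Pa = 76.69 MPa
serpentinite: 2510 kg/m³ × 9.81 m/s² × 800 m = 1.970×10^7 Pa = 19.70 MPa
Total = 6.388 + 137.1 + 813.3 + 76.69 + 19.70 = 1053.2 MPa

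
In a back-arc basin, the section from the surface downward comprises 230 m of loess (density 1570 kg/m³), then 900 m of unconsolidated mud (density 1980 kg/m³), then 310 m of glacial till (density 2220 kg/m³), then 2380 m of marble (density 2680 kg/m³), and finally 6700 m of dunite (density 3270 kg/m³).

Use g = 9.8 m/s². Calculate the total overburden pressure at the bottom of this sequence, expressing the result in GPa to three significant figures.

0.305 GPa

loess: 1570 kg/m³ × 9.8 m/s² × 230 m = 3.539×10^6 Pa = 3.539×10^-3 GPa
unconsolidated mud: 1980 kg/m³ × 9.8 m/s² × 900 m = 1.746×10^7 Pa = 0.01746 GPa
glacial till: 2220 kg/m³ × 9.8 m/s² × 310 m = 6.744×10^6 Pa = 6.744×10^-3 GPa
marble: 2680 kg/m³ × 9.8 m/s² × 2380 m = 6.251×10^7 Pa = 0.06251 GPa
dunite: 3270 kg/m³ × 9.8 m/s² × 6700 m = 2.147×10^8 Pa = 0.2147 GPa
Total = 3.539×10^-3 + 0.01746 + 6.744×10^-3 + 0.06251 + 0.2147 = 0.30496 GPa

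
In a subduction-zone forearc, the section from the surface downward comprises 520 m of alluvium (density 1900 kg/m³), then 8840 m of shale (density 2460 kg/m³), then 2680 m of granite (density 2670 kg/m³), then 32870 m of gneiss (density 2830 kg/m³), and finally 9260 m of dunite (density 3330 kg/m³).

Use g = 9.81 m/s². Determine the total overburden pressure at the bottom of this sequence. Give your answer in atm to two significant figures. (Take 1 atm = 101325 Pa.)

alluvium: 1900 kg/m³ × 9.81 m/s² × 520 m = 9.692×10^6 Pa = 95.66 atm
shale: 2460 kg/m³ × 9.81 m/s² × 8840 m = 2.133×10^8 Pa = 2105 atm
granite: 2670 kg/m³ × 9.81 m/s² × 2680 m = 7.020×10^7 Pa = 692.8 atm
gneiss: 2830 kg/m³ × 9.81 m/s² × 32870 m = 9.125×10^8 Pa = 9006 atm
dunite: 3330 kg/m³ × 9.81 m/s² × 9260 m = 3.025×10^8 Pa = 2985 atm
Total = 95.66 + 2105 + 692.8 + 9006 + 2985 = 14885 atm

15000 atm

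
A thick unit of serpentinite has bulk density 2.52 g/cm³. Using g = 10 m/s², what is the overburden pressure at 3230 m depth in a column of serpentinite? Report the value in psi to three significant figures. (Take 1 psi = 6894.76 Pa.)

11800 psi

serpentinite: 2520 kg/m³ × 10 m/s² × 3230 m = 8.140×10^7 Pa = 11805 psi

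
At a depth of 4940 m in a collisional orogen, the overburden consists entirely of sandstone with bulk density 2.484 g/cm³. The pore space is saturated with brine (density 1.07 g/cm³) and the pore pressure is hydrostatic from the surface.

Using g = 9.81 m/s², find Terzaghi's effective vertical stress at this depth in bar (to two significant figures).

Overburden (lithostatic) stress σ_v:
sandstone: 2484 kg/m³ × 9.81 m/s² × 4940 m = 1.204×10^8 Pa = 120.4 MPa
Pore pressure P_p = 1070 kg/m³ × 9.81 m/s² × 4940 m = 5.185×10^7 Pa = 51.85 MPa
Effective stress σ' = σ_v − P_p = 120.4 − 51.85 = 68.524 MPa = 685.24 bar

690 bar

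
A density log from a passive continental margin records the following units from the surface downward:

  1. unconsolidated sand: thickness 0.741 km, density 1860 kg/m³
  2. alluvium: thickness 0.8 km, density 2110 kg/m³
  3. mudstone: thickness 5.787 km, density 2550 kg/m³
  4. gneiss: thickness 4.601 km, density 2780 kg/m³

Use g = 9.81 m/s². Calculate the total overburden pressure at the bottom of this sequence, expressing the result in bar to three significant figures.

unconsolidated sand: 1860 kg/m³ × 9.81 m/s² × 741 m = 1.352×10^7 Pa = 135.2 bar
alluvium: 2110 kg/m³ × 9.81 m/s² × 800 m = 1.656×10^7 Pa = 165.6 bar
mudstone: 2550 kg/m³ × 9.81 m/s² × 5787 m = 1.448×10^8 Pa = 1448 bar
gneiss: 2780 kg/m³ × 9.81 m/s² × 4601 m = 1.255×10^8 Pa = 1255 bar
Total = 135.2 + 165.6 + 1448 + 1255 = 3003.2 bar

3000 bar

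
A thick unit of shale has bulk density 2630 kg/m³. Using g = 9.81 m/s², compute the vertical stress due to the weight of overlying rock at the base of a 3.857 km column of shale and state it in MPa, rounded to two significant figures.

shale: 2630 kg/m³ × 9.81 m/s² × 3857 m = 9.951×10^7 Pa = 99.51 MPa

100 MPa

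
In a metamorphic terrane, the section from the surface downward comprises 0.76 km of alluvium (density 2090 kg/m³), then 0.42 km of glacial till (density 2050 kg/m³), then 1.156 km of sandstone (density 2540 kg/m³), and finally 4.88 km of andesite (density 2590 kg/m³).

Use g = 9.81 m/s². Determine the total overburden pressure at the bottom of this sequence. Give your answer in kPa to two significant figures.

180000 kPa

alluvium: 2090 kg/m³ × 9.81 m/s² × 760 m = 1.558×10^7 Pa = 15582 kPa
glacial till: 2050 kg/m³ × 9.81 m/s² × 420 m = 8.446×10^6 Pa = 8446 kPa
sandstone: 2540 kg/m³ × 9.81 m/s² × 1156 m = 2.880×10^7 Pa = 28805 kPa
andesite: 2590 kg/m³ × 9.81 m/s² × 4880 m = 1.240×10^8 Pa = 1.240×10^5 kPa
Total = 15582 + 8446 + 28805 + 1.240×10^5 = 1.7682×10^5 kPa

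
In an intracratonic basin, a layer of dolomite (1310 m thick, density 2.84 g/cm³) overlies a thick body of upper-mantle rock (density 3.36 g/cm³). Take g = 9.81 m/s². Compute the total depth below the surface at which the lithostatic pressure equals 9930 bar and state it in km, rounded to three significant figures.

Pressure at base of upper layers: 2840×9.81×1310 = 3.650×10^7 Pa = 365.0 bar
Remaining pressure to be supplied by upper-mantle rock: 9.930×10^8 − 3.650×10^7 = 9.565×10^8 Pa
Additional depth in upper-mantle rock = 9.565×10^8 Pa / (3360 kg/m³ × 9.81 m/s²) = 29019 m
Total depth = 1310 m + 29019 m = 30329 m
= 30.329 km

30.3 km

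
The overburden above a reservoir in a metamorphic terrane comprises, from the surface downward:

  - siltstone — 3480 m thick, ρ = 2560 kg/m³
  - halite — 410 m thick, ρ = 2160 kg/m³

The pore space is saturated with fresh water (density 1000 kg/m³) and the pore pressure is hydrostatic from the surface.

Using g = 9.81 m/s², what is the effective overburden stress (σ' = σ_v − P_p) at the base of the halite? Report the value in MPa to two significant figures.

Overburden (lithostatic) stress σ_v:
siltstone: 2560 kg/m³ × 9.81 m/s² × 3480 m = 8.740×10^7 Pa = 87.40 MPa
halite: 2160 kg/m³ × 9.81 m/s² × 410 m = 8.688×10^6 Pa = 8.688 MPa
Total = 87.40 + 8.688 = 96.083 MPa
Pore pressure P_p = 1000 kg/m³ × 9.81 m/s² × 3890 m = 3.816×10^7 Pa = 38.16 MPa
Effective stress σ' = σ_v − P_p = 96.08 − 38.16 = 57.922 MPa

58 MPa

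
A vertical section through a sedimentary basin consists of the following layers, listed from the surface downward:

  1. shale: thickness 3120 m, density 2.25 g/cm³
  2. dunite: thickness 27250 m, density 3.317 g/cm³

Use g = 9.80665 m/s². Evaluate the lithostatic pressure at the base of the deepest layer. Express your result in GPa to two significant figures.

shale: 2250 kg/m³ × 9.80665 m/s² × 3120 m = 6.884×10^7 Pa = 0.06884 GPa
dunite: 3317 kg/m³ × 9.80665 m/s² × 27250 m = 8.864×10^8 Pa = 0.8864 GPa
Total = 0.06884 + 0.8864 = 0.95525 GPa

0.96 GPa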